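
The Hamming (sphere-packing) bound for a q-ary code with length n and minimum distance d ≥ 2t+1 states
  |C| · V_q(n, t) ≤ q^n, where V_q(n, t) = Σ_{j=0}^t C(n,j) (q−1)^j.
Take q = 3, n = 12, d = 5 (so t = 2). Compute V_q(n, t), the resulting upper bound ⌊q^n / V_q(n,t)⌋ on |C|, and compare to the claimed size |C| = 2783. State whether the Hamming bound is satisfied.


V_q(n, t) = 289, q^n = 531441, Hamming bound = 1838, |C| = 2783 > bound (violated).

Step 1: Compute V_q(n, t) = Σ_{j=0}^2 C(n, j) (q−1)^j.
  j = 0: C(12,0)·(2)^0 = 1·1 = 1.
  j = 1: C(12,1)·(2)^1 = 12·2 = 24.
  j = 2: C(12,2)·(2)^2 = 66·4 = 264.
  V_q(n, t) = 1 + 24 + 264 = 289.
Step 2: q^n = 3^12 = 531441.
Step 3: Hamming bound ⌊q^n / V_q(n,t)⌋ = ⌊531441/289⌋ = 1838.
Step 4: Compare |C| = 2783 to 1838: violated.
The claimed |C| lies above the Hamming bound, so no 3-ary code of length 12 with d ≥ 5 can have 2783 codewords.


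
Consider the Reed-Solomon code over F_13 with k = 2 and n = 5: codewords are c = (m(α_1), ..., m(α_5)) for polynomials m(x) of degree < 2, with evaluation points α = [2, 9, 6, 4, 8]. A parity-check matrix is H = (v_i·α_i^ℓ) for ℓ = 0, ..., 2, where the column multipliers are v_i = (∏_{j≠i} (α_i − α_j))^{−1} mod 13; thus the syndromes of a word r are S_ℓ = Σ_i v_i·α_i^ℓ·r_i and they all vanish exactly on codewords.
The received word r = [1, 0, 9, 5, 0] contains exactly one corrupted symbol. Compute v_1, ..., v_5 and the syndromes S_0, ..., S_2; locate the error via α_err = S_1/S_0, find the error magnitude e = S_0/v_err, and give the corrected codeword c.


S = (11, 8, 7), error at position 2, error magnitude e = 11, c = [1, 2, 9, 5, 0].

Step 1: column multipliers v_i = (∏_{j≠i}(α_i − α_j))^{−1} mod 13.
  i = 1 (α = 2): (2−9)(2−6)(2−4)(2−8) = (−7)·(−4)·(−2)·(−6) = 336 ≡ 11, so v_1 = 11^{−1} = 6 (mod 13).
  i = 2 (α = 9): (9−2)(9−6)(9−4)(9−8) = 7·3·5·1 = 105 ≡ 1, so v_2 = 1^{−1} = 1 (mod 13).
  i = 3 (α = 6): (6−2)(6−9)(6−4)(6−8) = 4·(−3)·2·(−2) = 48 ≡ 9, so v_3 = 9^{−1} = 3 (mod 13).
  i = 4 (α = 4): (4−2)(4−9)(4−6)(4−8) = 2·(−5)·(−2)·(−4) = −80 ≡ 11, so v_4 = 11^{−1} = 6 (mod 13).
  i = 5 (α = 8): (8−2)(8−9)(8−6)(8−4) = 6·(−1)·2·4 = −48 ≡ 4, so v_5 = 4^{−1} = 10 (mod 13).
  v = [6, 1, 3, 6, 10].
Step 2: syndromes of r = [1, 0, 9, 5, 0] (all sums mod 13).
  S_0 = Σ v_i r_i = 6·1 + 1·0 + 3·9 + 6·5 + 10·0 = 63 ≡ 11.
  S_1 = Σ v_i α_i r_i = 6·2·1 + 1·9·0 + 3·6·9 + 6·4·5 + 10·8·0 = 294 ≡ 8.
  α_i^2 mod 13 = [4, 3, 10, 3, 12].
  S_2 = Σ v_i α_i^2 r_i = 6·4·1 + 1·3·0 + 3·10·9 + 6·3·5 + 10·12·0 = 384 ≡ 7.
  S = (11, 8, 7) ≠ 0, so r is not a codeword (an error is present).
Step 3: locate the error. For a single error e at position i, S_ℓ = v_i·e·α_i^ℓ, so α_err = S_1/S_0.
  S_0^{−1} = 11^{−1} = 6 (mod 13), so α_err = 8·6 = 48 ≡ 9 = α_2. Error position i = 2.
  Consistency check: S_2/S_1 = 7·5 = 35 ≡ 9 = α_err ✓ (single-error assumption holds).
Step 4: error magnitude e = S_0/v_2 = S_0·∏_{j≠2}(α_2 − α_j) = 11·1 = 11 ≡ 11 (mod 13).
Step 5: correct position 2: c_2 = r_2 − e = 0 − 11 ≡ 2 (mod 13). Hence c = [1, 2, 9, 5, 0].
  Check: interpolating c through the α_i gives m(x) = 10 + 2·x (degree < 2) with m(α_i) = c_i for every i, so c is indeed a codeword.


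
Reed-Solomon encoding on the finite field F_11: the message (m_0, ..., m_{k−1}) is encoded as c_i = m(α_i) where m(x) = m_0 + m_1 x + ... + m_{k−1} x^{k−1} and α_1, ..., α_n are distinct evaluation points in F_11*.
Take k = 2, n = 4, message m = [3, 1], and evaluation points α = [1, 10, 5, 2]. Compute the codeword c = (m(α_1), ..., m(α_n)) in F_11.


c = [4, 2, 8, 5]

Message polynomial: m(x) = 3 + 1·x (mod 11).
For each evaluation point α_i, compute m(α_i) mod 11:
  α_1 = 1: Horner steps 1 → 4, so m(1) = 4.
  α_2 = 10: Horner steps 1 → 2, so m(10) = 2.
  α_3 = 5: Horner steps 1 → 8, so m(5) = 8.
  α_4 = 2: Horner steps 1 → 5, so m(2) = 5.
Codeword c = [4, 2, 8, 5] ∈ F_11^4.


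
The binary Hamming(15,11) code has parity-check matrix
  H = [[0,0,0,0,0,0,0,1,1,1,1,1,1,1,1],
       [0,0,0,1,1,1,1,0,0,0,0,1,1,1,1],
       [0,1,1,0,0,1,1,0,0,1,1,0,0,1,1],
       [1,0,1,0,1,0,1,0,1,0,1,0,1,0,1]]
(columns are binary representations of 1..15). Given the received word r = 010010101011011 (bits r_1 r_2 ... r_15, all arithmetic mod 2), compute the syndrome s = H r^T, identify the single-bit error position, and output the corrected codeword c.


s = (1, 1, 1, 1)^T, error position = 15, corrected codeword c = 010010101011010

Compute s = H r^T mod 2 one row at a time:
  s_1 = 0 + 1 + 0 + 1 + 1 + 0 + 1 + 1 = 5 ≡ 1 (mod 2).
  s_2 = 0 + 1 + 0 + 1 + 1 + 0 + 1 + 1 = 5 ≡ 1 (mod 2).
  s_3 = 1 + 0 + 0 + 1 + 0 + 1 + 1 + 1 = 5 ≡ 1 (mod 2).
  s_4 = 0 + 0 + 1 + 1 + 1 + 1 + 0 + 1 = 5 ≡ 1 (mod 2).
s = (1, 1, 1, 1)^T — this equals column 15 of H (binary 1111), so error is at position 15.
Correct: flip bit 15 of r = 010010101011011 to get c = 010010101011010.


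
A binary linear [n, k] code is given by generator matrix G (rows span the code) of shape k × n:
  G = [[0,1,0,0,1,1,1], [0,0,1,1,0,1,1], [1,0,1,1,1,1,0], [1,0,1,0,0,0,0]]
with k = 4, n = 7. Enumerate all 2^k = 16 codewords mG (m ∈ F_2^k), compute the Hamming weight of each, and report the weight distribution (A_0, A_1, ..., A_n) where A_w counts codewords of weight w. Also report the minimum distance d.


Weight distribution: A_0 = 1, A_2 = 1, A_3 = 6, A_4 = 5, A_5 = 2, A_6 = 1. Minimum distance d = 2.

Enumerate all 2^4 = 16 messages m ∈ F_2^4.
For each, compute codeword c = mG in F_2^7, then tally its weight.
  m = 0000 → c = 0000000, weight = 0.
  m = 1000 → c = 0100111, weight = 4.
  m = 0100 → c = 0011011, weight = 4.
  m = 1100 → c = 0111100, weight = 4.
  m = 0010 → c = 1011110, weight = 5.
  m = 1010 → c = 1111001, weight = 5.
  m = 0110 → c = 1000101, weight = 3.
  m = 1110 → c = 1100010, weight = 3.
  m = 0001 → c = 1010000, weight = 2.
  m = 1001 → c = 1110111, weight = 6.
  m = 0101 → c = 1001011, weight = 4.
  m = 1101 → c = 1101100, weight = 4.
  m = 0011 → c = 0001110, weight = 3.
  m = 1011 → c = 0101001, weight = 3.
  m = 0111 → c = 0010101, weight = 3.
  m = 1111 → c = 0110010, weight = 3.
Tally weights:
  weight 0: 1 codewords.
  weight 2: 1 codewords.
  weight 3: 6 codewords.
  weight 4: 5 codewords.
  weight 5: 2 codewords.
  weight 6: 1 codewords.
Minimum distance d = smallest w > 0 with A_w > 0 = 2.
Sanity: Σ A_w = 16 = 2^4 = 16 ✓.


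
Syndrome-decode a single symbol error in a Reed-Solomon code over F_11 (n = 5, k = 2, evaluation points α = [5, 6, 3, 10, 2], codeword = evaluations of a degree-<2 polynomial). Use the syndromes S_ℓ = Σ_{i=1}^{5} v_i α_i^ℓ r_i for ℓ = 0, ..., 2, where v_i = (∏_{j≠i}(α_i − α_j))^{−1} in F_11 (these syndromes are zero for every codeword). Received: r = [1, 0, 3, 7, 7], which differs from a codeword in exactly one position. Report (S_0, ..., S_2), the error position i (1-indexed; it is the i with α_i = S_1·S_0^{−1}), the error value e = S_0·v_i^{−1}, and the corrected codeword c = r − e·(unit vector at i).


S = (10, 9, 7), error at position 5, error magnitude e = 3, c = [1, 0, 3, 7, 4].

Step 1: column multipliers v_i = (∏_{j≠i}(α_i − α_j))^{−1} mod 11.
  i = 1 (α = 5): (5−6)(5−3)(5−10)(5−2) = (−1)·2·(−5)·3 = 30 ≡ 8, so v_1 = 8^{−1} = 7 (mod 11).
  i = 2 (α = 6): (6−5)(6−3)(6−10)(6−2) = 1·3·(−4)·4 = −48 ≡ 7, so v_2 = 7^{−1} = 8 (mod 11).
  i = 3 (α = 3): (3−5)(3−6)(3−10)(3−2) = (−2)·(−3)·(−7)·1 = −42 ≡ 2, so v_3 = 2^{−1} = 6 (mod 11).
  i = 4 (α = 10): (10−5)(10−6)(10−3)(10−2) = 5·4·7·8 = 1120 ≡ 9, so v_4 = 9^{−1} = 5 (mod 11).
  i = 5 (α = 2): (2−5)(2−6)(2−3)(2−10) = (−3)·(−4)·(−1)·(−8) = 96 ≡ 8, so v_5 = 8^{−1} = 7 (mod 11).
  v = [7, 8, 6, 5, 7].
Step 2: syndromes of r = [1, 0, 3, 7, 7] (all sums mod 11).
  S_0 = Σ v_i r_i = 7·1 + 8·0 + 6·3 + 5·7 + 7·7 = 109 ≡ 10.
  S_1 = Σ v_i α_i r_i = 7·5·1 + 8·6·0 + 6·3·3 + 5·10·7 + 7·2·7 = 537 ≡ 9.
  α_i^2 mod 11 = [3, 3, 9, 1, 4].
  S_2 = Σ v_i α_i^2 r_i = 7·3·1 + 8·3·0 + 6·9·3 + 5·1·7 + 7·4·7 = 414 ≡ 7.
  S = (10, 9, 7) ≠ 0, so r is not a codeword (an error is present).
Step 3: locate the error. For a single error e at position i, S_ℓ = v_i·e·α_i^ℓ, so α_err = S_1/S_0.
  S_0^{−1} = 10^{−1} = 10 (mod 11), so α_err = 9·10 = 90 ≡ 2 = α_5. Error position i = 5.
  Consistency check: S_2/S_1 = 7·5 = 35 ≡ 2 = α_err ✓ (single-error assumption holds).
Step 4: error magnitude e = S_0/v_5 = S_0·∏_{j≠5}(α_5 − α_j) = 10·8 = 80 ≡ 3 (mod 11).
Step 5: correct position 5: c_5 = r_5 − e = 7 − 3 ≡ 4 (mod 11). Hence c = [1, 0, 3, 7, 4].
  Check: interpolating c through the α_i gives m(x) = 6 + 10·x (degree < 2) with m(α_i) = c_i for every i, so c is indeed a codeword.


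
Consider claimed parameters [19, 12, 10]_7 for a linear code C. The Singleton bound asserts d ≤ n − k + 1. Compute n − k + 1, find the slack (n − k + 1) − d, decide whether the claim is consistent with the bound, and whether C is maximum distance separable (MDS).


Singleton RHS = n − k + 1 = 8, slack = -2, bound violated (no such code; not MDS).

Singleton bound: d ≤ n − k + 1.
Here n = 19, k = 12, so n − k + 1 = 8.
Given d = 10, check d ≤ 8: NO.
Slack = (n − k + 1) − d = -2.
The slack is negative: d = 10 exceeds n − k + 1 = 8 by 2, so the Singleton bound is violated and no linear [19, 12, 10]_7 code can exist. In particular it is not MDS (MDS requires d = n − k + 1 exactly).
Description: the claimed parameters are [19, 12, 10]_7; such a code would be impossible (violates the Singleton bound).


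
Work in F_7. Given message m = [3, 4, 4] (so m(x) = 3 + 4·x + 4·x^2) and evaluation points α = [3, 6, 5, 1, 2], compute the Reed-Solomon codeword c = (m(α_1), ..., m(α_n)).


c = [2, 3, 4, 4, 6]

Message polynomial: m(x) = 3 + 4·x + 4·x^2 (mod 7).
For each evaluation point α_i, compute m(α_i) mod 7:
  α_1 = 3: Horner steps 4 → 2 → 2, so m(3) = 2.
  α_2 = 6: Horner steps 4 → 0 → 3, so m(6) = 3.
  α_3 = 5: Horner steps 4 → 3 → 4, so m(5) = 4.
  α_4 = 1: Horner steps 4 → 1 → 4, so m(1) = 4.
  α_5 = 2: Horner steps 4 → 5 → 6, so m(2) = 6.
Codeword c = [2, 3, 4, 4, 6] ∈ F_7^5.


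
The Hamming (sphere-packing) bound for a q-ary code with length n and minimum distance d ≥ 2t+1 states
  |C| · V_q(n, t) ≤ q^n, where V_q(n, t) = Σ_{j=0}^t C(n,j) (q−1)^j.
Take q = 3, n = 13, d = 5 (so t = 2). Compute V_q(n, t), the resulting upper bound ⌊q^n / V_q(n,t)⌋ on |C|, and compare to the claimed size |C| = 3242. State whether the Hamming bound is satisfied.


V_q(n, t) = 339, q^n = 1594323, Hamming bound = 4703, |C| = 3242 ≤ bound (satisfied).

Step 1: Compute V_q(n, t) = Σ_{j=0}^2 C(n, j) (q−1)^j.
  j = 0: C(13,0)·(2)^0 = 1·1 = 1.
  j = 1: C(13,1)·(2)^1 = 13·2 = 26.
  j = 2: C(13,2)·(2)^2 = 78·4 = 312.
  V_q(n, t) = 1 + 26 + 312 = 339.
Step 2: q^n = 3^13 = 1594323.
Step 3: Hamming bound ⌊q^n / V_q(n,t)⌋ = ⌊1594323/339⌋ = 4703.
Step 4: Compare |C| = 3242 to 4703: satisfied.
The claimed |C| lies below the Hamming bound.


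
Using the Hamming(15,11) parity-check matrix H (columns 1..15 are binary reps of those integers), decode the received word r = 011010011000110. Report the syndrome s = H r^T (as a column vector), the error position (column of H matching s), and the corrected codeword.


s = (0, 1, 1, 0)^T, error position = 6, corrected codeword c = 011011011000110

Compute s = H r^T mod 2 one row at a time:
  s_1 = 1 + 1 + 0 + 0 + 0 + 1 + 1 + 0 = 4 ≡ 0 (mod 2).
  s_2 = 0 + 1 + 0 + 0 + 0 + 1 + 1 + 0 = 3 ≡ 1 (mod 2).
  s_3 = 1 + 1 + 0 + 0 + 0 + 0 + 1 + 0 = 3 ≡ 1 (mod 2).
  s_4 = 0 + 1 + 1 + 0 + 1 + 0 + 1 + 0 = 4 ≡ 0 (mod 2).
s = (0, 1, 1, 0)^T — this equals column 6 of H (binary 0110), so error is at position 6.
Correct: flip bit 6 of r = 011010011000110 to get c = 011011011000110.


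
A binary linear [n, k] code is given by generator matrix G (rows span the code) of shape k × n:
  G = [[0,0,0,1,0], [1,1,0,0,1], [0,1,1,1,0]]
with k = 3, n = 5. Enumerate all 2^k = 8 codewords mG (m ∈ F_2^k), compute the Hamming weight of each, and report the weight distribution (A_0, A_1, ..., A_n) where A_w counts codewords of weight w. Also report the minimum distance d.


Weight distribution: A_0 = 1, A_1 = 1, A_2 = 1, A_3 = 3, A_4 = 2. Minimum distance d = 1.

Enumerate all 2^3 = 8 messages m ∈ F_2^3.
For each, compute codeword c = mG in F_2^5, then tally its weight.
  m = 000 → c = 00000, weight = 0.
  m = 100 → c = 00010, weight = 1.
  m = 010 → c = 11001, weight = 3.
  m = 110 → c = 11011, weight = 4.
  m = 001 → c = 01110, weight = 3.
  m = 101 → c = 01100, weight = 2.
  m = 011 → c = 10111, weight = 4.
  m = 111 → c = 10101, weight = 3.
Tally weights:
  weight 0: 1 codewords.
  weight 1: 1 codewords.
  weight 2: 1 codewords.
  weight 3: 3 codewords.
  weight 4: 2 codewords.
Minimum distance d = smallest w > 0 with A_w > 0 = 1.
Sanity: Σ A_w = 8 = 2^3 = 8 ✓.


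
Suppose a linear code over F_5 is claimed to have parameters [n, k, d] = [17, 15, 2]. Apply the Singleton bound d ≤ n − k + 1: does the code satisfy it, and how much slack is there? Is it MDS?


Singleton RHS = n − k + 1 = 3, slack = 1, bound satisfied, not MDS.

Singleton bound: d ≤ n − k + 1.
Here n = 17, k = 15, so n − k + 1 = 3.
Given d = 2, check d ≤ 3: YES.
Slack = (n − k + 1) − d = 1.
The code is NOT MDS (slack = 1 > 0).
Description: the claimed parameters are [17, 15, 2]_5; such a code would be non-MDS.


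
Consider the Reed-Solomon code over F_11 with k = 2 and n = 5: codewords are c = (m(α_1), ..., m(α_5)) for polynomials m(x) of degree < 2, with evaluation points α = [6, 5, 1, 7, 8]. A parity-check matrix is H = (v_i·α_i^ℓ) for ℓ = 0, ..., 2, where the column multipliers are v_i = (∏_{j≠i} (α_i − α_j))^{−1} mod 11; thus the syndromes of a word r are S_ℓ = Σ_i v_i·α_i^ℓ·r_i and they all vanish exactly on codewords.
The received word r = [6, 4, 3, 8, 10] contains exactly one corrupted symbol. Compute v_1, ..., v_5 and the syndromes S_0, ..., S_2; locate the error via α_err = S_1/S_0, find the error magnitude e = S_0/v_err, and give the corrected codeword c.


S = (10, 10, 10), error at position 3, error magnitude e = 7, c = [6, 4, 7, 8, 10].

Step 1: column multipliers v_i = (∏_{j≠i}(α_i − α_j))^{−1} mod 11.
  i = 1 (α = 6): (6−5)(6−1)(6−7)(6−8) = 1·5·(−1)·(−2) = 10 ≡ 10, so v_1 = 10^{−1} = 10 (mod 11).
  i = 2 (α = 5): (5−6)(5−1)(5−7)(5−8) = (−1)·4·(−2)·(−3) = −24 ≡ 9, so v_2 = 9^{−1} = 5 (mod 11).
  i = 3 (α = 1): (1−6)(1−5)(1−7)(1−8) = (−5)·(−4)·(−6)·(−7) = 840 ≡ 4, so v_3 = 4^{−1} = 3 (mod 11).
  i = 4 (α = 7): (7−6)(7−5)(7−1)(7−8) = 1·2·6·(−1) = −12 ≡ 10, so v_4 = 10^{−1} = 10 (mod 11).
  i = 5 (α = 8): (8−6)(8−5)(8−1)(8−7) = 2·3·7·1 = 42 ≡ 9, so v_5 = 9^{−1} = 5 (mod 11).
  v = [10, 5, 3, 10, 5].
Step 2: syndromes of r = [6, 4, 3, 8, 10] (all sums mod 11).
  S_0 = Σ v_i r_i = 10·6 + 5·4 + 3·3 + 10·8 + 5·10 = 219 ≡ 10.
  S_1 = Σ v_i α_i r_i = 10·6·6 + 5·5·4 + 3·1·3 + 10·7·8 + 5·8·10 = 1429 ≡ 10.
  α_i^2 mod 11 = [3, 3, 1, 5, 9].
  S_2 = Σ v_i α_i^2 r_i = 10·3·6 + 5·3·4 + 3·1·3 + 10·5·8 + 5·9·10 = 1099 ≡ 10.
  S = (10, 10, 10) ≠ 0, so r is not a codeword (an error is present).
Step 3: locate the error. For a single error e at position i, S_ℓ = v_i·e·α_i^ℓ, so α_err = S_1/S_0.
  S_0^{−1} = 10^{−1} = 10 (mod 11), so α_err = 10·10 = 100 ≡ 1 = α_3. Error position i = 3.
  Consistency check: S_2/S_1 = 10·10 = 100 ≡ 1 = α_err ✓ (single-error assumption holds).
Step 4: error magnitude e = S_0/v_3 = S_0·∏_{j≠3}(α_3 − α_j) = 10·4 = 40 ≡ 7 (mod 11).
Step 5: correct position 3: c_3 = r_3 − e = 3 − 7 ≡ 7 (mod 11). Hence c = [6, 4, 7, 8, 10].
  Check: interpolating c through the α_i gives m(x) = 5 + 2·x (degree < 2) with m(α_i) = c_i for every i, so c is indeed a codeword.


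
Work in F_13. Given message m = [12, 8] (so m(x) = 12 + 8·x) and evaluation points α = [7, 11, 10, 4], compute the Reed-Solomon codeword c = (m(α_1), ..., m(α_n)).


c = [3, 9, 1, 5]

Message polynomial: m(x) = 12 + 8·x (mod 13).
For each evaluation point α_i, compute m(α_i) mod 13:
  α_1 = 7: Horner steps 8 → 3, so m(7) = 3.
  α_2 = 11: Horner steps 8 → 9, so m(11) = 9.
  α_3 = 10: Horner steps 8 → 1, so m(10) = 1.
  α_4 = 4: Horner steps 8 → 5, so m(4) = 5.
Codeword c = [3, 9, 1, 5] ∈ F_13^4.


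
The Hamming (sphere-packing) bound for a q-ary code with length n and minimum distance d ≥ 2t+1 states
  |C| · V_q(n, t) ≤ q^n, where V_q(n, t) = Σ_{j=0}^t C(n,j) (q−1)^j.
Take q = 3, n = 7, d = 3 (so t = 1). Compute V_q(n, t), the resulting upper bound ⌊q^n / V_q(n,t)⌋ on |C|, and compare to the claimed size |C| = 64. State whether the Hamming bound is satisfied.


V_q(n, t) = 15, q^n = 2187, Hamming bound = 145, |C| = 64 ≤ bound (satisfied).

Step 1: Compute V_q(n, t) = Σ_{j=0}^1 C(n, j) (q−1)^j.
  j = 0: C(7,0)·(2)^0 = 1·1 = 1.
  j = 1: C(7,1)·(2)^1 = 7·2 = 14.
  V_q(n, t) = 1 + 14 = 15.
Step 2: q^n = 3^7 = 2187.
Step 3: Hamming bound ⌊q^n / V_q(n,t)⌋ = ⌊2187/15⌋ = 145.
Step 4: Compare |C| = 64 to 145: satisfied.
The claimed |C| lies below the Hamming bound.


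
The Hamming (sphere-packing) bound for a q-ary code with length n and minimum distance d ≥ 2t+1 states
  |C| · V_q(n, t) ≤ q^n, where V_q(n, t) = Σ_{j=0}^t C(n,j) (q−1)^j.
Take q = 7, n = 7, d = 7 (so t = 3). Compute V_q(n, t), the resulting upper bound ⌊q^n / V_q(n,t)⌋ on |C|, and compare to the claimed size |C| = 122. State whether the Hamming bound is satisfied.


V_q(n, t) = 8359, q^n = 823543, Hamming bound = 98, |C| = 122 > bound (violated).

Step 1: Compute V_q(n, t) = Σ_{j=0}^3 C(n, j) (q−1)^j.
  j = 0: C(7,0)·(6)^0 = 1·1 = 1.
  j = 1: C(7,1)·(6)^1 = 7·6 = 42.
  j = 2: C(7,2)·(6)^2 = 21·36 = 756.
  j = 3: C(7,3)·(6)^3 = 35·216 = 7560.
  V_q(n, t) = 1 + 42 + 756 + 7560 = 8359.
Step 2: q^n = 7^7 = 823543.
Step 3: Hamming bound ⌊q^n / V_q(n,t)⌋ = ⌊823543/8359⌋ = 98.
Step 4: Compare |C| = 122 to 98: violated.
The claimed |C| lies above the Hamming bound, so no 7-ary code of length 7 with d ≥ 7 can have 122 codewords.


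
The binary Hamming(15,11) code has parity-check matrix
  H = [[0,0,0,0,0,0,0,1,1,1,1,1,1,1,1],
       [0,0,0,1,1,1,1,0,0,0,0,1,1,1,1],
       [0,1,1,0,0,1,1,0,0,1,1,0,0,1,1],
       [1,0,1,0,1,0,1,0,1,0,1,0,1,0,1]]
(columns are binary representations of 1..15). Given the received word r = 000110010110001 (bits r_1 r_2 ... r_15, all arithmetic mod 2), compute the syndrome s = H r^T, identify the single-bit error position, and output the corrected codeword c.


s = (0, 1, 1, 1)^T, error position = 7, corrected codeword c = 000110110110001

Compute s = H r^T mod 2 one row at a time:
  s_1 = 1 + 0 + 1 + 1 + 0 + 0 + 0 + 1 = 4 ≡ 0 (mod 2).
  s_2 = 1 + 1 + 0 + 0 + 0 + 0 + 0 + 1 = 3 ≡ 1 (mod 2).
  s_3 = 0 + 0 + 0 + 0 + 1 + 1 + 0 + 1 = 3 ≡ 1 (mod 2).
  s_4 = 0 + 0 + 1 + 0 + 0 + 1 + 0 + 1 = 3 ≡ 1 (mod 2).
s = (0, 1, 1, 1)^T — this equals column 7 of H (binary 0111), so error is at position 7.
Correct: flip bit 7 of r = 000110010110001 to get c = 000110110110001.


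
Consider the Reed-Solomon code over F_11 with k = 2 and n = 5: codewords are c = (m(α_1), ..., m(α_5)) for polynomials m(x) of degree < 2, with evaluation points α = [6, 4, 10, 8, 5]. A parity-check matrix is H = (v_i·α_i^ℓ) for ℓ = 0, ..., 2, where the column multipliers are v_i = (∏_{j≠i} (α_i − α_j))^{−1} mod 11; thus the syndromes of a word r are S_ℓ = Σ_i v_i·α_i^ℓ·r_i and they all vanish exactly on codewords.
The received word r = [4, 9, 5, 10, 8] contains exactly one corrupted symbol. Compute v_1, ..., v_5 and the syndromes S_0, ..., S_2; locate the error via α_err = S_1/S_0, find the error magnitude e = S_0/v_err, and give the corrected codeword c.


S = (1, 5, 3), error at position 5, error magnitude e = 7, c = [4, 9, 5, 10, 1].

Step 1: column multipliers v_i = (∏_{j≠i}(α_i − α_j))^{−1} mod 11.
  i = 1 (α = 6): (6−4)(6−10)(6−8)(6−5) = 2·(−4)·(−2)·1 = 16 ≡ 5, so v_1 = 5^{−1} = 9 (mod 11).
  i = 2 (α = 4): (4−6)(4−10)(4−8)(4−5) = (−2)·(−6)·(−4)·(−1) = 48 ≡ 4, so v_2 = 4^{−1} = 3 (mod 11).
  i = 3 (α = 10): (10−6)(10−4)(10−8)(10−5) = 4·6·2·5 = 240 ≡ 9, so v_3 = 9^{−1} = 5 (mod 11).
  i = 4 (α = 8): (8−6)(8−4)(8−10)(8−5) = 2·4·(−2)·3 = −48 ≡ 7, so v_4 = 7^{−1} = 8 (mod 11).
  i = 5 (α = 5): (5−6)(5−4)(5−10)(5−8) = (−1)·1·(−5)·(−3) = −15 ≡ 7, so v_5 = 7^{−1} = 8 (mod 11).
  v = [9, 3, 5, 8, 8].
Step 2: syndromes of r = [4, 9, 5, 10, 8] (all sums mod 11).
  S_0 = Σ v_i r_i = 9·4 + 3·9 + 5·5 + 8·10 + 8·8 = 232 ≡ 1.
  S_1 = Σ v_i α_i r_i = 9·6·4 + 3·4·9 + 5·10·5 + 8·8·10 + 8·5·8 = 1534 ≡ 5.
  α_i^2 mod 11 = [3, 5, 1, 9, 3].
  S_2 = Σ v_i α_i^2 r_i = 9·3·4 + 3·5·9 + 5·1·5 + 8·9·10 + 8·3·8 = 1180 ≡ 3.
  S = (1, 5, 3) ≠ 0, so r is not a codeword (an error is present).
Step 3: locate the error. For a single error e at position i, S_ℓ = v_i·e·α_i^ℓ, so α_err = S_1/S_0.
  S_0^{−1} = 1^{−1} = 1 (mod 11), so α_err = 5·1 = 5 ≡ 5 = α_5. Error position i = 5.
  Consistency check: S_2/S_1 = 3·9 = 27 ≡ 5 = α_err ✓ (single-error assumption holds).
Step 4: error magnitude e = S_0/v_5 = S_0·∏_{j≠5}(α_5 − α_j) = 1·7 = 7 ≡ 7 (mod 11).
Step 5: correct position 5: c_5 = r_5 − e = 8 − 7 ≡ 1 (mod 11). Hence c = [4, 9, 5, 10, 1].
  Check: interpolating c through the α_i gives m(x) = 8 + 3·x (degree < 2) with m(α_i) = c_i for every i, so c is indeed a codeword.


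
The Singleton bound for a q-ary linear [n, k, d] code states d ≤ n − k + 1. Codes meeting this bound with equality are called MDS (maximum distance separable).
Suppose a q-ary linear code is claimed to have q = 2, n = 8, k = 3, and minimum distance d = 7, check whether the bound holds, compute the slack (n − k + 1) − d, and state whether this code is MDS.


Singleton RHS = n − k + 1 = 6, slack = -1, bound violated (no such code; not MDS).

Singleton bound: d ≤ n − k + 1.
Here n = 8, k = 3, so n − k + 1 = 6.
Given d = 7, check d ≤ 6: NO.
Slack = (n − k + 1) − d = -1.
The slack is negative: d = 7 exceeds n − k + 1 = 6 by 1, so the Singleton bound is violated and no linear [8, 3, 7]_2 code can exist. In particular it is not MDS (MDS requires d = n − k + 1 exactly).
Description: the claimed parameters are [8, 3, 7]_2; such a code would be impossible (violates the Singleton bound).


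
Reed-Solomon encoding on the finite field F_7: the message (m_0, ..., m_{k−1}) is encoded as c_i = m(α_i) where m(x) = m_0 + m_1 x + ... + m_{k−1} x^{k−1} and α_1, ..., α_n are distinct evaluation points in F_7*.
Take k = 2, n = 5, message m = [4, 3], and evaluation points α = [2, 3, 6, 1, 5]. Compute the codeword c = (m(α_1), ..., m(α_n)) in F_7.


c = [3, 6, 1, 0, 5]

Message polynomial: m(x) = 4 + 3·x (mod 7).
For each evaluation point α_i, compute m(α_i) mod 7:
  α_1 = 2: Horner steps 3 → 3, so m(2) = 3.
  α_2 = 3: Horner steps 3 → 6, so m(3) = 6.
  α_3 = 6: Horner steps 3 → 1, so m(6) = 1.
  α_4 = 1: Horner steps 3 → 0, so m(1) = 0.
  α_5 = 5: Horner steps 3 → 5, so m(5) = 5.
Codeword c = [3, 6, 1, 0, 5] ∈ F_7^5.


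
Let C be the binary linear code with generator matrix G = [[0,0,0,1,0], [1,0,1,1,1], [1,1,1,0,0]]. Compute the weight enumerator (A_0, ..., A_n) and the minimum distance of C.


Weight distribution: A_0 = 1, A_1 = 1, A_2 = 1, A_3 = 3, A_4 = 2. Minimum distance d = 1.

Enumerate all 2^3 = 8 messages m ∈ F_2^3.
For each, compute codeword c = mG in F_2^5, then tally its weight.
  m = 000 → c = 00000, weight = 0.
  m = 100 → c = 00010, weight = 1.
  m = 010 → c = 10111, weight = 4.
  m = 110 → c = 10101, weight = 3.
  m = 001 → c = 11100, weight = 3.
  m = 101 → c = 11110, weight = 4.
  m = 011 → c = 01011, weight = 3.
  m = 111 → c = 01001, weight = 2.
Tally weights:
  weight 0: 1 codewords.
  weight 1: 1 codewords.
  weight 2: 1 codewords.
  weight 3: 3 codewords.
  weight 4: 2 codewords.
Minimum distance d = smallest w > 0 with A_w > 0 = 1.
Sanity: Σ A_w = 8 = 2^3 = 8 ✓.


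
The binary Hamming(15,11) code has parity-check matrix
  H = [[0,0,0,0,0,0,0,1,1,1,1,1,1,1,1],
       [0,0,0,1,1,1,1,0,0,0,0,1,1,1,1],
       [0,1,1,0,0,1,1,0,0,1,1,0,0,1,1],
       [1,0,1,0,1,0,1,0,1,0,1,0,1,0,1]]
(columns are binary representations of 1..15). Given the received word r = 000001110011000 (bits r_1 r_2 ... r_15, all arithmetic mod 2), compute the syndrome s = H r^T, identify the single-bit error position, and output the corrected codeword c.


s = (1, 1, 1, 0)^T, error position = 14, corrected codeword c = 000001110011010

Compute s = H r^T mod 2 one row at a time:
  s_1 = 1 + 0 + 0 + 1 + 1 + 0 + 0 + 0 = 3 ≡ 1 (mod 2).
  s_2 = 0 + 0 + 1 + 1 + 1 + 0 + 0 + 0 = 3 ≡ 1 (mod 2).
  s_3 = 0 + 0 + 1 + 1 + 0 + 1 + 0 + 0 = 3 ≡ 1 (mod 2).
  s_4 = 0 + 0 + 0 + 1 + 0 + 1 + 0 + 0 = 2 ≡ 0 (mod 2).
s = (1, 1, 1, 0)^T — this equals column 14 of H (binary 1110), so error is at position 14.
Correct: flip bit 14 of r = 000001110011000 to get c = 000001110011010.


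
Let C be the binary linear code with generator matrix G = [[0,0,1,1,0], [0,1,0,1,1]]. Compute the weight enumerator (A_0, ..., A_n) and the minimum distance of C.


Weight distribution: A_0 = 1, A_2 = 1, A_3 = 2. Minimum distance d = 2.

Enumerate all 2^2 = 4 messages m ∈ F_2^2.
For each, compute codeword c = mG in F_2^5, then tally its weight.
  m = 00 → c = 00000, weight = 0.
  m = 10 → c = 00110, weight = 2.
  m = 01 → c = 01011, weight = 3.
  m = 11 → c = 01101, weight = 3.
Tally weights:
  weight 0: 1 codewords.
  weight 2: 1 codewords.
  weight 3: 2 codewords.
Minimum distance d = smallest w > 0 with A_w > 0 = 2.
Sanity: Σ A_w = 4 = 2^2 = 4 ✓.


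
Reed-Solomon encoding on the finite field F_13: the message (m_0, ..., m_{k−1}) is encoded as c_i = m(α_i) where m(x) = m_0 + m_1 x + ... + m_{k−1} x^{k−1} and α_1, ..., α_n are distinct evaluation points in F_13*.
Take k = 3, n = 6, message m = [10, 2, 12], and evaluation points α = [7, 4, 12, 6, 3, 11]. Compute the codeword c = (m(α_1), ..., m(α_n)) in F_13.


c = [1, 2, 7, 12, 7, 2]

Message polynomial: m(x) = 10 + 2·x + 12·x^2 (mod 13).
For each evaluation point α_i, compute m(α_i) mod 13:
  α_1 = 7: Horner steps 12 → 8 → 1, so m(7) = 1.
  α_2 = 4: Horner steps 12 → 11 → 2, so m(4) = 2.
  α_3 = 12: Horner steps 12 → 3 → 7, so m(12) = 7.
  α_4 = 6: Horner steps 12 → 9 → 12, so m(6) = 12.
  α_5 = 3: Horner steps 12 → 12 → 7, so m(3) = 7.
  α_6 = 11: Horner steps 12 → 4 → 2, so m(11) = 2.
Codeword c = [1, 2, 7, 12, 7, 2] ∈ F_13^6.


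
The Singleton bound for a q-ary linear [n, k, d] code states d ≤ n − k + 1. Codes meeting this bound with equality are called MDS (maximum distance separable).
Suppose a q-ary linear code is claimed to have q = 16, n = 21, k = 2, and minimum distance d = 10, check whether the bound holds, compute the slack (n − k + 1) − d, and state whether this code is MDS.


Singleton RHS = n − k + 1 = 20, slack = 10, bound satisfied, not MDS.

Singleton bound: d ≤ n − k + 1.
Here n = 21, k = 2, so n − k + 1 = 20.
Given d = 10, check d ≤ 20: YES.
Slack = (n − k + 1) − d = 10.
The code is NOT MDS (slack = 10 > 0).
Description: the claimed parameters are [21, 2, 10]_16; such a code would be non-MDS.


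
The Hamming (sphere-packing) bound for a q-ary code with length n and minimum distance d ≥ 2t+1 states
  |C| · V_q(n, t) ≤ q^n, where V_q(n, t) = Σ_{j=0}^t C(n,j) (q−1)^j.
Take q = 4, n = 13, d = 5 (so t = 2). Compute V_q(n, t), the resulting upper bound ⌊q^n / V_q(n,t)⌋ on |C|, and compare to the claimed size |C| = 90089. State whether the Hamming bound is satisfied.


V_q(n, t) = 742, q^n = 67108864, Hamming bound = 90443, |C| = 90089 ≤ bound (satisfied).

Step 1: Compute V_q(n, t) = Σ_{j=0}^2 C(n, j) (q−1)^j.
  j = 0: C(13,0)·(3)^0 = 1·1 = 1.
  j = 1: C(13,1)·(3)^1 = 13·3 = 39.
  j = 2: C(13,2)·(3)^2 = 78·9 = 702.
  V_q(n, t) = 1 + 39 + 702 = 742.
Step 2: q^n = 4^13 = 67108864.
Step 3: Hamming bound ⌊q^n / V_q(n,t)⌋ = ⌊67108864/742⌋ = 90443.
Step 4: Compare |C| = 90089 to 90443: satisfied.
The claimed |C| lies below the Hamming bound.


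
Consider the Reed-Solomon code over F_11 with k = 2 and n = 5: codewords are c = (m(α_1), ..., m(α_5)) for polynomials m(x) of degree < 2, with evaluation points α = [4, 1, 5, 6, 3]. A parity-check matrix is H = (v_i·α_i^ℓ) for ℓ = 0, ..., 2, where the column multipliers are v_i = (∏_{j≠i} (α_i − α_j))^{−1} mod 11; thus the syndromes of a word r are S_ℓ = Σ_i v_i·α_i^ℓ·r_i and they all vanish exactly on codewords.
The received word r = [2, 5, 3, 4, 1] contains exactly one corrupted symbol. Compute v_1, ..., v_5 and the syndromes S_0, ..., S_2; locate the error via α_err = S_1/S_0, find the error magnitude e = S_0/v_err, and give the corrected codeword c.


S = (5, 5, 5), error at position 2, error magnitude e = 6, c = [2, 10, 3, 4, 1].

Step 1: column multipliers v_i = (∏_{j≠i}(α_i − α_j))^{−1} mod 11.
  i = 1 (α = 4): (4−1)(4−5)(4−6)(4−3) = 3·(−1)·(−2)·1 = 6 ≡ 6, so v_1 = 6^{−1} = 2 (mod 11).
  i = 2 (α = 1): (1−4)(1−5)(1−6)(1−3) = (−3)·(−4)·(−5)·(−2) = 120 ≡ 10, so v_2 = 10^{−1} = 10 (mod 11).
  i = 3 (α = 5): (5−4)(5−1)(5−6)(5−3) = 1·4·(−1)·2 = −8 ≡ 3, so v_3 = 3^{−1} = 4 (mod 11).
  i = 4 (α = 6): (6−4)(6−1)(6−5)(6−3) = 2·5·1·3 = 30 ≡ 8, so v_4 = 8^{−1} = 7 (mod 11).
  i = 5 (α = 3): (3−4)(3−1)(3−5)(3−6) = (−1)·2·(−2)·(−3) = −12 ≡ 10, so v_5 = 10^{−1} = 10 (mod 11).
  v = [2, 10, 4, 7, 10].
Step 2: syndromes of r = [2, 5, 3, 4, 1] (all sums mod 11).
  S_0 = Σ v_i r_i = 2·2 + 10·5 + 4·3 + 7·4 + 10·1 = 104 ≡ 5.
  S_1 = Σ v_i α_i r_i = 2·4·2 + 10·1·5 + 4·5·3 + 7·6·4 + 10·3·1 = 324 ≡ 5.
  α_i^2 mod 11 = [5, 1, 3, 3, 9].
  S_2 = Σ v_i α_i^2 r_i = 2·5·2 + 10·1·5 + 4·3·3 + 7·3·4 + 10·9·1 = 280 ≡ 5.
  S = (5, 5, 5) ≠ 0, so r is not a codeword (an error is present).
Step 3: locate the error. For a single error e at position i, S_ℓ = v_i·e·α_i^ℓ, so α_err = S_1/S_0.
  S_0^{−1} = 5^{−1} = 9 (mod 11), so α_err = 5·9 = 45 ≡ 1 = α_2. Error position i = 2.
  Consistency check: S_2/S_1 = 5·9 = 45 ≡ 1 = α_err ✓ (single-error assumption holds).
Step 4: error magnitude e = S_0/v_2 = S_0·∏_{j≠2}(α_2 − α_j) = 5·10 = 50 ≡ 6 (mod 11).
Step 5: correct position 2: c_2 = r_2 − e = 5 − 6 ≡ 10 (mod 11). Hence c = [2, 10, 3, 4, 1].
  Check: interpolating c through the α_i gives m(x) = 9 + 1·x (degree < 2) with m(α_i) = c_i for every i, so c is indeed a codeword.


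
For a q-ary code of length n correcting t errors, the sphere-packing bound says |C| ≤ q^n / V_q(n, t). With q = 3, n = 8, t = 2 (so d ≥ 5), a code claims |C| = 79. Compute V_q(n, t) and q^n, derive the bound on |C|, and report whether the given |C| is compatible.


V_q(n, t) = 129, q^n = 6561, Hamming bound = 50, |C| = 79 > bound (violated).

Step 1: Compute V_q(n, t) = Σ_{j=0}^2 C(n, j) (q−1)^j.
  j = 0: C(8,0)·(2)^0 = 1·1 = 1.
  j = 1: C(8,1)·(2)^1 = 8·2 = 16.
  j = 2: C(8,2)·(2)^2 = 28·4 = 112.
  V_q(n, t) = 1 + 16 + 112 = 129.
Step 2: q^n = 3^8 = 6561.
Step 3: Hamming bound ⌊q^n / V_q(n,t)⌋ = ⌊6561/129⌋ = 50.
Step 4: Compare |C| = 79 to 50: violated.
The claimed |C| lies above the Hamming bound, so no 3-ary code of length 8 with d ≥ 5 can have 79 codewords.


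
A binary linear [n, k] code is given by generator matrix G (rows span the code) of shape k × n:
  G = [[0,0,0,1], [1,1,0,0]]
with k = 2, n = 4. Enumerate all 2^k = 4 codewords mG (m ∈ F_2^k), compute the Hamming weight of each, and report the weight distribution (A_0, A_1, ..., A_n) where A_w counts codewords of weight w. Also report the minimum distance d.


Weight distribution: A_0 = 1, A_1 = 1, A_2 = 1, A_3 = 1. Minimum distance d = 1.

Enumerate all 2^2 = 4 messages m ∈ F_2^2.
For each, compute codeword c = mG in F_2^4, then tally its weight.
  m = 00 → c = 0000, weight = 0.
  m = 10 → c = 0001, weight = 1.
  m = 01 → c = 1100, weight = 2.
  m = 11 → c = 1101, weight = 3.
Tally weights:
  weight 0: 1 codewords.
  weight 1: 1 codewords.
  weight 2: 1 codewords.
  weight 3: 1 codewords.
Minimum distance d = smallest w > 0 with A_w > 0 = 1.
Sanity: Σ A_w = 4 = 2^2 = 4 ✓.


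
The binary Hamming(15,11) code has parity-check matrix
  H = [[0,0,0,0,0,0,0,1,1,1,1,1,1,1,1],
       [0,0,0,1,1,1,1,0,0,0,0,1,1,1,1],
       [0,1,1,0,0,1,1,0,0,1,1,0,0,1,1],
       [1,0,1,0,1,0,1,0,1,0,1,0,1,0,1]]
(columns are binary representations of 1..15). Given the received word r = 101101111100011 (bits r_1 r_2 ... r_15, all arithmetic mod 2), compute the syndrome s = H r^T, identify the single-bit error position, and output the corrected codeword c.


s = (1, 1, 0, 1)^T, error position = 13, corrected codeword c = 101101111100111

Compute s = H r^T mod 2 one row at a time:
  s_1 = 1 + 1 + 1 + 0 + 0 + 0 + 1 + 1 = 5 ≡ 1 (mod 2).
  s_2 = 1 + 0 + 1 + 1 + 0 + 0 + 1 + 1 = 5 ≡ 1 (mod 2).
  s_3 = 0 + 1 + 1 + 1 + 1 + 0 + 1 + 1 = 6 ≡ 0 (mod 2).
  s_4 = 1 + 1 + 0 + 1 + 1 + 0 + 0 + 1 = 5 ≡ 1 (mod 2).
s = (1, 1, 0, 1)^T — this equals column 13 of H (binary 1101), so error is at position 13.
Correct: flip bit 13 of r = 101101111100011 to get c = 101101111100111.


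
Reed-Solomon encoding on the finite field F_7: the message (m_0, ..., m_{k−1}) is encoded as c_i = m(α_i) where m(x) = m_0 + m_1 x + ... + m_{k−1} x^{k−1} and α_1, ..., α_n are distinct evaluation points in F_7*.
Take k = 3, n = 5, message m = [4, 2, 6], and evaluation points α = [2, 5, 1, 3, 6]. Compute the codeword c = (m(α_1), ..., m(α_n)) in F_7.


c = [4, 3, 5, 1, 1]

Message polynomial: m(x) = 4 + 2·x + 6·x^2 (mod 7).
For each evaluation point α_i, compute m(α_i) mod 7:
  α_1 = 2: Horner steps 6 → 0 → 4, so m(2) = 4.
  α_2 = 5: Horner steps 6 → 4 → 3, so m(5) = 3.
  α_3 = 1: Horner steps 6 → 1 → 5, so m(1) = 5.
  α_4 = 3: Horner steps 6 → 6 → 1, so m(3) = 1.
  α_5 = 6: Horner steps 6 → 3 → 1, so m(6) = 1.
Codeword c = [4, 3, 5, 1, 1] ∈ F_7^5.


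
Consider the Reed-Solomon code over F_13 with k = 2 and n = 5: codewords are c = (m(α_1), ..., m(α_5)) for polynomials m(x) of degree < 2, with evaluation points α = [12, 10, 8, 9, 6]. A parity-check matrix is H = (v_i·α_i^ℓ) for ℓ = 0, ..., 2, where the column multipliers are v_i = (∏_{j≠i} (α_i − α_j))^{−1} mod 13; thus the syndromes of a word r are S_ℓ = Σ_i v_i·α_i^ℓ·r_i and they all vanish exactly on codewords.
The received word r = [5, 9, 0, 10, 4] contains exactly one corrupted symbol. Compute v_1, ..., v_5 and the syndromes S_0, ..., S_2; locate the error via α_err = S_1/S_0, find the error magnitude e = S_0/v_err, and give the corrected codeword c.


S = (10, 12, 4), error at position 4, error magnitude e = 12, c = [5, 9, 0, 11, 4].

Step 1: column multipliers v_i = (∏_{j≠i}(α_i − α_j))^{−1} mod 13.
  i = 1 (α = 12): (12−10)(12−8)(12−9)(12−6) = 2·4·3·6 = 144 ≡ 1, so v_1 = 1^{−1} = 1 (mod 13).
  i = 2 (α = 10): (10−12)(10−8)(10−9)(10−6) = (−2)·2·1·4 = −16 ≡ 10, so v_2 = 10^{−1} = 4 (mod 13).
  i = 3 (α = 8): (8−12)(8−10)(8−9)(8−6) = (−4)·(−2)·(−1)·2 = −16 ≡ 10, so v_3 = 10^{−1} = 4 (mod 13).
  i = 4 (α = 9): (9−12)(9−10)(9−8)(9−6) = (−3)·(−1)·1·3 = 9 ≡ 9, so v_4 = 9^{−1} = 3 (mod 13).
  i = 5 (α = 6): (6−12)(6−10)(6−8)(6−9) = (−6)·(−4)·(−2)·(−3) = 144 ≡ 1, so v_5 = 1^{−1} = 1 (mod 13).
  v = [1, 4, 4, 3, 1].
Step 2: syndromes of r = [5, 9, 0, 10, 4] (all sums mod 13).
  S_0 = Σ v_i r_i = 1·5 + 4·9 + 4·0 + 3·10 + 1·4 = 75 ≡ 10.
  S_1 = Σ v_i α_i r_i = 1·12·5 + 4·10·9 + 4·8·0 + 3·9·10 + 1·6·4 = 714 ≡ 12.
  α_i^2 mod 13 = [1, 9, 12, 3, 10].
  S_2 = Σ v_i α_i^2 r_i = 1·1·5 + 4·9·9 + 4·12·0 + 3·3·10 + 1·10·4 = 459 ≡ 4.
  S = (10, 12, 4) ≠ 0, so r is not a codeword (an error is present).
Step 3: locate the error. For a single error e at position i, S_ℓ = v_i·e·α_i^ℓ, so α_err = S_1/S_0.
  S_0^{−1} = 10^{−1} = 4 (mod 13), so α_err = 12·4 = 48 ≡ 9 = α_4. Error position i = 4.
  Consistency check: S_2/S_1 = 4·12 = 48 ≡ 9 = α_err ✓ (single-error assumption holds).
Step 4: error magnitude e = S_0/v_4 = S_0·∏_{j≠4}(α_4 − α_j) = 10·9 = 90 ≡ 12 (mod 13).
Step 5: correct position 4: c_4 = r_4 − e = 10 − 12 ≡ 11 (mod 13). Hence c = [5, 9, 0, 11, 4].
  Check: interpolating c through the α_i gives m(x) = 3 + 11·x (degree < 2) with m(α_i) = c_i for every i, so c is indeed a codeword.


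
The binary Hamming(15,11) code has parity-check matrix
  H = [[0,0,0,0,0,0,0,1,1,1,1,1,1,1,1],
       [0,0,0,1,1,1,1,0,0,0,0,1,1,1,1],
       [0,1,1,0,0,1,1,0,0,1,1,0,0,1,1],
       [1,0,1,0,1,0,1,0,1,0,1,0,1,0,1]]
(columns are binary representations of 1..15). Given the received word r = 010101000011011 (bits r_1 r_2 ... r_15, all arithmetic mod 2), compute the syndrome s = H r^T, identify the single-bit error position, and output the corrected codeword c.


s = (0, 1, 1, 0)^T, error position = 6, corrected codeword c = 010100000011011

Compute s = H r^T mod 2 one row at a time:
  s_1 = 0 + 0 + 0 + 1 + 1 + 0 + 1 + 1 = 4 ≡ 0 (mod 2).
  s_2 = 1 + 0 + 1 + 0 + 1 + 0 + 1 + 1 = 5 ≡ 1 (mod 2).
  s_3 = 1 + 0 + 1 + 0 + 0 + 1 + 1 + 1 = 5 ≡ 1 (mod 2).
  s_4 = 0 + 0 + 0 + 0 + 0 + 1 + 0 + 1 = 2 ≡ 0 (mod 2).
s = (0, 1, 1, 0)^T — this equals column 6 of H (binary 0110), so error is at position 6.
Correct: flip bit 6 of r = 010101000011011 to get c = 010100000011011.


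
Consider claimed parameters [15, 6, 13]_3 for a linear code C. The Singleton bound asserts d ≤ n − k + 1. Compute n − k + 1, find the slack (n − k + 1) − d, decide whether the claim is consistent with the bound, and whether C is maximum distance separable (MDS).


Singleton RHS = n − k + 1 = 10, slack = -3, bound violated (no such code; not MDS).

Singleton bound: d ≤ n − k + 1.
Here n = 15, k = 6, so n − k + 1 = 10.
Given d = 13, check d ≤ 10: NO.
Slack = (n − k + 1) − d = -3.
The slack is negative: d = 13 exceeds n − k + 1 = 10 by 3, so the Singleton bound is violated and no linear [15, 6, 13]_3 code can exist. In particular it is not MDS (MDS requires d = n − k + 1 exactly).
Description: the claimed parameters are [15, 6, 13]_3; such a code would be impossible (violates the Singleton bound).


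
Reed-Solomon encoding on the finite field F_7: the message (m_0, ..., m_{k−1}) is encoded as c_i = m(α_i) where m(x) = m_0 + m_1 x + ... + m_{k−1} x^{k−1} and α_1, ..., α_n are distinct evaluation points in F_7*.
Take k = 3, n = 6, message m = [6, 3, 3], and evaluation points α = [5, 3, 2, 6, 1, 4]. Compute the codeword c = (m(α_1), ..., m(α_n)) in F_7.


c = [5, 0, 3, 6, 5, 3]

Message polynomial: m(x) = 6 + 3·x + 3·x^2 (mod 7).
For each evaluation point α_i, compute m(α_i) mod 7:
  α_1 = 5: Horner steps 3 → 4 → 5, so m(5) = 5.
  α_2 = 3: Horner steps 3 → 5 → 0, so m(3) = 0.
  α_3 = 2: Horner steps 3 → 2 → 3, so m(2) = 3.
  α_4 = 6: Horner steps 3 → 0 → 6, so m(6) = 6.
  α_5 = 1: Horner steps 3 → 6 → 5, so m(1) = 5.
  α_6 = 4: Horner steps 3 → 1 → 3, so m(4) = 3.
Codeword c = [5, 0, 3, 6, 5, 3] ∈ F_7^6.


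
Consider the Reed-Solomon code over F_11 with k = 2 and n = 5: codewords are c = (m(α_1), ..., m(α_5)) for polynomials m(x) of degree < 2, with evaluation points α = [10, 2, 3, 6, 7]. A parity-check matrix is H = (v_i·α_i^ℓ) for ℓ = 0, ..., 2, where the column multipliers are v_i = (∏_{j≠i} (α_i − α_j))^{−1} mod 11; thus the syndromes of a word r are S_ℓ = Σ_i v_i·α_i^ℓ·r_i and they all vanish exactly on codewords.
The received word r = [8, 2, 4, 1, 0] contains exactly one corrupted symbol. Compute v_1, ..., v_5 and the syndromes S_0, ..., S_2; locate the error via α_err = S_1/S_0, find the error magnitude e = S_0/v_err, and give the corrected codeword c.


S = (5, 10, 9), error at position 2, error magnitude e = 8, c = [8, 5, 4, 1, 0].

Step 1: column multipliers v_i = (∏_{j≠i}(α_i − α_j))^{−1} mod 11.
  i = 1 (α = 10): (10−2)(10−3)(10−6)(10−7) = 8·7·4·3 = 672 ≡ 1, so v_1 = 1^{−1} = 1 (mod 11).
  i = 2 (α = 2): (2−10)(2−3)(2−6)(2−7) = (−8)·(−1)·(−4)·(−5) = 160 ≡ 6, so v_2 = 6^{−1} = 2 (mod 11).
  i = 3 (α = 3): (3−10)(3−2)(3−6)(3−7) = (−7)·1·(−3)·(−4) = −84 ≡ 4, so v_3 = 4^{−1} = 3 (mod 11).
  i = 4 (α = 6): (6−10)(6−2)(6−3)(6−7) = (−4)·4·3·(−1) = 48 ≡ 4, so v_4 = 4^{−1} = 3 (mod 11).
  i = 5 (α = 7): (7−10)(7−2)(7−3)(7−6) = (−3)·5·4·1 = −60 ≡ 6, so v_5 = 6^{−1} = 2 (mod 11).
  v = [1, 2, 3, 3, 2].
Step 2: syndromes of r = [8, 2, 4, 1, 0] (all sums mod 11).
  S_0 = Σ v_i r_i = 1·8 + 2·2 + 3·4 + 3·1 + 2·0 = 27 ≡ 5.
  S_1 = Σ v_i α_i r_i = 1·10·8 + 2·2·2 + 3·3·4 + 3·6·1 + 2·7·0 = 142 ≡ 10.
  α_i^2 mod 11 = [1, 4, 9, 3, 5].
  S_2 = Σ v_i α_i^2 r_i = 1·1·8 + 2·4·2 + 3·9·4 + 3·3·1 + 2·5·0 = 141 ≡ 9.
  S = (5, 10, 9) ≠ 0, so r is not a codeword (an error is present).
Step 3: locate the error. For a single error e at position i, S_ℓ = v_i·e·α_i^ℓ, so α_err = S_1/S_0.
  S_0^{−1} = 5^{−1} = 9 (mod 11), so α_err = 10·9 = 90 ≡ 2 = α_2. Error position i = 2.
  Consistency check: S_2/S_1 = 9·10 = 90 ≡ 2 = α_err ✓ (single-error assumption holds).
Step 4: error magnitude e = S_0/v_2 = S_0·∏_{j≠2}(α_2 − α_j) = 5·6 = 30 ≡ 8 (mod 11).
Step 5: correct position 2: c_2 = r_2 − e = 2 − 8 ≡ 5 (mod 11). Hence c = [8, 5, 4, 1, 0].
  Check: interpolating c through the α_i gives m(x) = 7 + 10·x (degree < 2) with m(α_i) = c_i for every i, so c is indeed a codeword.
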